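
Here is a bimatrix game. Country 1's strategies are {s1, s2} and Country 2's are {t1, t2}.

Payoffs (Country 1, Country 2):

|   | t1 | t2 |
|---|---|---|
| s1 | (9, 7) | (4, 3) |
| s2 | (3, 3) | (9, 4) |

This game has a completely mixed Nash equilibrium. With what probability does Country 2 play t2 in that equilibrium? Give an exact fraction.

Let c be the probability that Country 2 plays t1. In a completely mixed equilibrium, Country 1 must be indifferent between s1 and s2.
Country 1's expected payoff from s1 is 9c + 4(1−c); from s2 it is 3c + 9(1−c).
Setting these equal: 5c + 4 = −6c + 9, so c = 5/11.
Therefore Country 2 plays t2 with probability 1 − 5/11 = 6/11.

6/11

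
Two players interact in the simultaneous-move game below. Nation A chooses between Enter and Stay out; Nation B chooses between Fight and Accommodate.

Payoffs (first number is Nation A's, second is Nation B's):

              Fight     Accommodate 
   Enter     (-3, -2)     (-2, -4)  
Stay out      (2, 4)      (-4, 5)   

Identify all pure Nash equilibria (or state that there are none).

(Enter, Fight): Nation A prefers Stay out (2 > -3) — not an equilibrium.
(Enter, Accommodate): Nation B prefers Fight (-2 > -4) — not an equilibrium.
(Stay out, Fight): Nation B prefers Accommodate (5 > 4) — not an equilibrium.
(Stay out, Accommodate): Nation A prefers Enter (-2 > -4) — not an equilibrium.

none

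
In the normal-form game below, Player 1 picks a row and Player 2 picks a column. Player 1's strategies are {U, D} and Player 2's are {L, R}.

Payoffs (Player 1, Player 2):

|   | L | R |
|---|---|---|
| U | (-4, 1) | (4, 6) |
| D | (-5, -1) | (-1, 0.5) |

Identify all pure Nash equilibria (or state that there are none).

(U, L): Player 2 prefers R (6 > 1) — not an equilibrium.
(U, R): Player 1 gets 4 ≥ -1 from D, and Player 2 gets 6 ≥ 1 from L — Nash equilibrium.
(D, L): Player 1 prefers U (-4 > -5); Player 2 prefers R (0.5 > -1) — not an equilibrium.
(D, R): Player 1 prefers U (4 > -1) — not an equilibrium.

(U, R)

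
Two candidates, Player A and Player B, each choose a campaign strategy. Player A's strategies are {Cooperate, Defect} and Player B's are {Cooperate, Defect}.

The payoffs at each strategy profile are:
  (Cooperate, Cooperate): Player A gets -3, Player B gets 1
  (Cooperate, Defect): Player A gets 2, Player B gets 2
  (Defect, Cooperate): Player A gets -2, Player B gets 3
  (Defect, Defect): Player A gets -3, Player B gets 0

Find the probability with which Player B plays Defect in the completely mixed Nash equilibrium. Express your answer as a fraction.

Let c be the probability that Player B plays Cooperate. In a completely mixed equilibrium, Player A must be indifferent between Cooperate and Defect.
Player A's expected payoff from Cooperate is −3c + 2(1−c); from Defect it is −2c − 3(1−c).
Setting these equal: −5c + 2 = c − 3, so c = 5/6.
Therefore Player B plays Defect with probability 1 − 5/6 = 1/6.

1/6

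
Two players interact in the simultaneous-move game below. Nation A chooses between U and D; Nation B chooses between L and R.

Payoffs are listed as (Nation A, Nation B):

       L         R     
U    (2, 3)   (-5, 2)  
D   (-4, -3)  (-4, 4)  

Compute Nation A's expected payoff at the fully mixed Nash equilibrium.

-4

First find q, the probability Nation B plays L, from Nation A's indifference between U and D: 2q − 5(1−q) = −4q − 4(1−q), giving q = 1/7.
Since Nation A is indifferent in equilibrium, Nation A's expected payoff equals the payoff from either row against (1/7, 6/7). Using U: 2(1/7) − 5(6/7) = -4.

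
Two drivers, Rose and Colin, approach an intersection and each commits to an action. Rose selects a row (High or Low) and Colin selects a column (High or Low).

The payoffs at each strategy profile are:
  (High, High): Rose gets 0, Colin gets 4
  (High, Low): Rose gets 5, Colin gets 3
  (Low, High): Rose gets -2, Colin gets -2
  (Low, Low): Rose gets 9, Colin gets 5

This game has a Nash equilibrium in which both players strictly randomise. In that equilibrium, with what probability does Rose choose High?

7/8

Let r be the probability that Rose plays High. In a completely mixed equilibrium, Colin must be indifferent between High and Low.
Colin's expected payoff from High is 4r − 2(1−r); from Low it is 3r + 5(1−r).
Setting these equal: 6r − 2 = −2r + 5, so r = 7/8.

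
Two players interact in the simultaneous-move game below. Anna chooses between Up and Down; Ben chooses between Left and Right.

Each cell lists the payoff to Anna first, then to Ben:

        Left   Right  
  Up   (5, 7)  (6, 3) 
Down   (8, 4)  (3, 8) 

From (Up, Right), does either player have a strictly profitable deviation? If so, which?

Anna at (Up, Right) earns 6; deviating to Down yields 3 — not better.
Ben earns 3; deviating to Left yields 7 — a strict improvement.
Only Ben has a strictly profitable deviation.

Ben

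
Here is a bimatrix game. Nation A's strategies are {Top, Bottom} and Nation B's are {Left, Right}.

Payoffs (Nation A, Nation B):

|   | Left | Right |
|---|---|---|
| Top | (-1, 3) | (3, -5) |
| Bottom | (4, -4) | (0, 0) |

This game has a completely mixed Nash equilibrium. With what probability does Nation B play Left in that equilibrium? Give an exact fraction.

Let q be the probability that Nation B plays Left. In a completely mixed equilibrium, Nation A must be indifferent between Top and Bottom.
Nation A's expected payoff from Top is −q + 3(1−q); from Bottom it is 4q.
Setting these equal: −4q + 3 = 4q, so q = 3/8.

3/8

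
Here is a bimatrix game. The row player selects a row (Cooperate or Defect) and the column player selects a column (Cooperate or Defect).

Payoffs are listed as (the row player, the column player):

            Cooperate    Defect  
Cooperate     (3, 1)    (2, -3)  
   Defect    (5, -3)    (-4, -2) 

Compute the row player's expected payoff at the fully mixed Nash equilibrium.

11/4

First find q, the probability the column player plays Cooperate, from the row player's indifference between Cooperate and Defect: 3q + 2(1−q) = 5q − 4(1−q), giving q = 3/4.
Since the row player is indifferent in equilibrium, the row player's expected payoff equals the payoff from either row against (3/4, 1/4). Using Cooperate: 3(3/4) + 2(1/4) = 11/4.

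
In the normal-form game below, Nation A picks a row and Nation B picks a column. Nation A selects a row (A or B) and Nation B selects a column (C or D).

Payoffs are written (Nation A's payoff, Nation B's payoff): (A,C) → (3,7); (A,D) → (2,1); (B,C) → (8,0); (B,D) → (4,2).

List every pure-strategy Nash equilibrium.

(A, C): Nation A prefers B (8 > 3) — not an equilibrium.
(A, D): Nation A prefers B (4 > 2); Nation B prefers C (7 > 1) — not an equilibrium.
(B, C): Nation B prefers D (2 > 0) — not an equilibrium.
(B, D): Nation A gets 4 ≥ 2 from A, and Nation B gets 2 ≥ 0 from C — Nash equilibrium.

(B, D)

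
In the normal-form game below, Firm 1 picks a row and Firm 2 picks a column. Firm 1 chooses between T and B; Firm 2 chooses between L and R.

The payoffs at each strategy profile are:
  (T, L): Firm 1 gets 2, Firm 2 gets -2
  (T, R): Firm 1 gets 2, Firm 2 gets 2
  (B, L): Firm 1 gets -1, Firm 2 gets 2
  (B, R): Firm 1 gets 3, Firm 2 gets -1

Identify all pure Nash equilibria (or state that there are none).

none

(T, L): Firm 2 prefers R (2 > -2) — not an equilibrium.
(T, R): Firm 1 prefers B (3 > 2) — not an equilibrium.
(B, L): Firm 1 prefers T (2 > -1) — not an equilibrium.
(B, R): Firm 2 prefers L (2 > -1) — not an equilibrium.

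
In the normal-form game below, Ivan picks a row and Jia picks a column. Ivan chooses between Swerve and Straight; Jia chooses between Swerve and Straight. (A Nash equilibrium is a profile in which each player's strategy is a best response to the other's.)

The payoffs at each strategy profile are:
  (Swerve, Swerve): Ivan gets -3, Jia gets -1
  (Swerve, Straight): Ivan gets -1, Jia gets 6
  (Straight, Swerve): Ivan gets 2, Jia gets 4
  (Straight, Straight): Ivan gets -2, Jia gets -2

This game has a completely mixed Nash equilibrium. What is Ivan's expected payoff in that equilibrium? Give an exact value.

First find y, the probability Jia plays Swerve, from Ivan's indifference between Swerve and Straight: −3y − (1−y) = 2y − 2(1−y), giving y = 1/6.
Since Ivan is indifferent in equilibrium, Ivan's expected payoff equals the payoff from either row against (1/6, 5/6). Using Swerve: −3(1/6) − (5/6) = -4/3.

-4/3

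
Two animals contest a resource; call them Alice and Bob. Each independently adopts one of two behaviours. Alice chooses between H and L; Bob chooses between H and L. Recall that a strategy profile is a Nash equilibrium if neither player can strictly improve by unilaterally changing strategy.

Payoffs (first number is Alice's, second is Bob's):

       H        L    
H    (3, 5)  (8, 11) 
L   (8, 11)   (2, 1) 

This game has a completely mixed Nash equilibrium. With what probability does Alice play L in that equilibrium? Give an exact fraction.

Let x be the probability that Alice plays H. In a completely mixed equilibrium, Bob must be indifferent between H and L.
Bob's expected payoff from H is 5x + 11(1−x); from L it is 11x + (1−x).
Setting these equal: −6x + 11 = 10x + 1, so x = 5/8.
Therefore Alice plays L with probability 1 − 5/8 = 3/8.

3/8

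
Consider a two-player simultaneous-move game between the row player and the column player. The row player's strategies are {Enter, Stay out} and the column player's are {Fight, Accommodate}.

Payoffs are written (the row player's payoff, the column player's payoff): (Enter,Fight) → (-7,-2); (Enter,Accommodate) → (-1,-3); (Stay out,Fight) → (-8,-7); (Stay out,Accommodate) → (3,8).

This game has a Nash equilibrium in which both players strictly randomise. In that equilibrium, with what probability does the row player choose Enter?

Let p be the probability that the row player plays Enter. In a completely mixed equilibrium, the column player must be indifferent between Fight and Accommodate.
The column player's expected payoff from Fight is −2p − 7(1−p); from Accommodate it is −3p + 8(1−p).
Setting these equal: 5p − 7 = −11p + 8, so p = 15/16.

15/16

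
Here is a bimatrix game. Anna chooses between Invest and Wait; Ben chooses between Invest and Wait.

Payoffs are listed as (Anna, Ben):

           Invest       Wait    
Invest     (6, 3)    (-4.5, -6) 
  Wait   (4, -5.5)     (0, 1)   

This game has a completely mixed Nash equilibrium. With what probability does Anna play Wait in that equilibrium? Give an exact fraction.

18/31

Let p be the probability that Anna plays Invest. In a completely mixed equilibrium, Ben must be indifferent between Invest and Wait.
Ben's expected payoff from Invest is 3p − 5.5(1−p); from Wait it is −6p + (1−p).
Setting these equal: 8.5p − 5.5 = −7p + 1, so p = 13/31.
Therefore Anna plays Wait with probability 1 − 13/31 = 18/31.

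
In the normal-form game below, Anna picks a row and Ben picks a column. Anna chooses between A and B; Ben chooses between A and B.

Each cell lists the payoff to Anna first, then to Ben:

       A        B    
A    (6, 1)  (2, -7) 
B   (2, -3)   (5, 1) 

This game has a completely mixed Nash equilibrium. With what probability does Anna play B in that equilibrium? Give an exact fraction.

2/3

Let r be the probability that Anna plays A. In a completely mixed equilibrium, Ben must be indifferent between A and B.
Ben's expected payoff from A is r − 3(1−r); from B it is −7r + (1−r).
Setting these equal: 4r − 3 = −8r + 1, so r = 1/3.
Therefore Anna plays B with probability 1 − 1/3 = 2/3.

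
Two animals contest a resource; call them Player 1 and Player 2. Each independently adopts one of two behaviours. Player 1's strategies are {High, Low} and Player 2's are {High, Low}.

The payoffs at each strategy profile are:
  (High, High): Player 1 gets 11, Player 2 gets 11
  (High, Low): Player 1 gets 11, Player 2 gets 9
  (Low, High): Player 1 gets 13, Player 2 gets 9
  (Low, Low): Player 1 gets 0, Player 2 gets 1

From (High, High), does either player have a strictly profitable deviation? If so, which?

Player 1

Player 1 at (High, High) earns 11; deviating to Low yields 13 — a strict improvement.
Player 2 earns 11; deviating to Low yields 9 — not better.
Only Player 1 has a strictly profitable deviation.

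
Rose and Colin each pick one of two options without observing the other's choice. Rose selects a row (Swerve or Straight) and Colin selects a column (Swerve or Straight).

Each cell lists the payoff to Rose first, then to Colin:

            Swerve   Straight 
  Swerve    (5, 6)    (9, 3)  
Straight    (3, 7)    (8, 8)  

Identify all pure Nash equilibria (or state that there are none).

(Swerve, Swerve): Rose gets 5 ≥ 3 from Straight, and Colin gets 6 ≥ 3 from Straight — Nash equilibrium.
(Swerve, Straight): Colin prefers Swerve (6 > 3) — not an equilibrium.
(Straight, Swerve): Rose prefers Swerve (5 > 3); Colin prefers Straight (8 > 7) — not an equilibrium.
(Straight, Straight): Rose prefers Swerve (9 > 8) — not an equilibrium.

(Swerve, Swerve)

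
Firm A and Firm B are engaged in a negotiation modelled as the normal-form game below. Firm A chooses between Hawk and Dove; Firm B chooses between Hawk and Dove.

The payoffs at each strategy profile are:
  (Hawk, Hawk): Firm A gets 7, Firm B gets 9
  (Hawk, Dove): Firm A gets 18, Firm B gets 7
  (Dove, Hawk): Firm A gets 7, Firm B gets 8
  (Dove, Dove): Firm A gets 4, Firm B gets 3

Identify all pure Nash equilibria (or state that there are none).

(Hawk, Hawk) and (Dove, Hawk)

(Hawk, Hawk): Firm A gets 7 ≥ 7 from Dove, and Firm B gets 9 ≥ 7 from Dove — Nash equilibrium.
(Hawk, Dove): Firm B prefers Hawk (9 > 7) — not an equilibrium.
(Dove, Hawk): Firm A gets 7 ≥ 7 from Hawk, and Firm B gets 8 ≥ 3 from Dove — Nash equilibrium.
(Dove, Dove): Firm A prefers Hawk (18 > 4); Firm B prefers Hawk (8 > 3) — not an equilibrium.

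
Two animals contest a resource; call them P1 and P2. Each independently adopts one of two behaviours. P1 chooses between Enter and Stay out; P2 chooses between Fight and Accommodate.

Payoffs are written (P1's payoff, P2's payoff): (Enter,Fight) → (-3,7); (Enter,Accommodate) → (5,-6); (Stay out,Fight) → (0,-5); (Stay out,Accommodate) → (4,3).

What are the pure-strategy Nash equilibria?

none

(Enter, Fight): P1 prefers Stay out (0 > -3) — not an equilibrium.
(Enter, Accommodate): P2 prefers Fight (7 > -6) — not an equilibrium.
(Stay out, Fight): P2 prefers Accommodate (3 > -5) — not an equilibrium.
(Stay out, Accommodate): P1 prefers Enter (5 > 4) — not an equilibrium.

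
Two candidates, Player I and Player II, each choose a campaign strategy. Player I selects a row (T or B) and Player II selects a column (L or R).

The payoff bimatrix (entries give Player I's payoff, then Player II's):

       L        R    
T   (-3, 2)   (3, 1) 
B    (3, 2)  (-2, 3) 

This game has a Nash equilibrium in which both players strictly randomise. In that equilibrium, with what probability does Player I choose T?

1/2

Let r be the probability that Player I plays T. In a completely mixed equilibrium, Player II must be indifferent between L and R.
Player II's expected payoff from L is 2r + 2(1−r); from R it is r + 3(1−r).
Setting these equal: 2 = −2r + 3, so r = 1/2.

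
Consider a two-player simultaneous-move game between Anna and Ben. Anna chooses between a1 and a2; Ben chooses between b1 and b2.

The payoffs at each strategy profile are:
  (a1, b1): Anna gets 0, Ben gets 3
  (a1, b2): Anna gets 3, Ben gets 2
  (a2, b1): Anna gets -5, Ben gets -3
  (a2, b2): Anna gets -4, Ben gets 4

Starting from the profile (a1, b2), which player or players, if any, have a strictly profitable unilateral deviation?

Anna at (a1, b2) earns 3; deviating to a2 yields -4 — not better.
Ben earns 2; deviating to b1 yields 3 — a strict improvement.
Only Ben has a strictly profitable deviation.

Ben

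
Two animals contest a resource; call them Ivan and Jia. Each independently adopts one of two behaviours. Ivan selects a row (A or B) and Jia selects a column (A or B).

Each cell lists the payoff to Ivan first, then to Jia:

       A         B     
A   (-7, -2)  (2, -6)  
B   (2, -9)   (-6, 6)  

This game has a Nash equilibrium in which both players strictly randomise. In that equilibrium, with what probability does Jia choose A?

Let c be the probability that Jia plays A. In a completely mixed equilibrium, Ivan must be indifferent between A and B.
Ivan's expected payoff from A is −7c + 2(1−c); from B it is 2c − 6(1−c).
Setting these equal: −9c + 2 = 8c − 6, so c = 8/17.

8/17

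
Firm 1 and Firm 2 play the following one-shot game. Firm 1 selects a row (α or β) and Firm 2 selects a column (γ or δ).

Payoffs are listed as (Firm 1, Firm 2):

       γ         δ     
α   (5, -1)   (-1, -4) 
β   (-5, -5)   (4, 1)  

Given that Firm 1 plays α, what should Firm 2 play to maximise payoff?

Against α, Firm 2 earns -1 from γ and -4 from δ.
So γ is the best response.

γ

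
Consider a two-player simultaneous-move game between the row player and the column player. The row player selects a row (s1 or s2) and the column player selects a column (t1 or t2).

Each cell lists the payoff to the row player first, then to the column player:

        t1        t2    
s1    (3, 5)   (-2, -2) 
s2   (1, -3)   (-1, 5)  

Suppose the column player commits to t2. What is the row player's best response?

s2

Against t2, the row player earns -2 from s1 and -1 from s2.
So s2 is the best response.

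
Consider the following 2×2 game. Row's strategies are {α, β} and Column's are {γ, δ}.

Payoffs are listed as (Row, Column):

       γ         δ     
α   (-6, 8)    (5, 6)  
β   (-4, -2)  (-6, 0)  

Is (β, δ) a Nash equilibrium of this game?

No

At (β, δ), Row earns -6; switching to α would give 5, so Row would deviate.
Column earns 0; switching to γ would give -2, so Column has no profitable deviation.
Since at least one player can profitably deviate, this is not a Nash equilibrium.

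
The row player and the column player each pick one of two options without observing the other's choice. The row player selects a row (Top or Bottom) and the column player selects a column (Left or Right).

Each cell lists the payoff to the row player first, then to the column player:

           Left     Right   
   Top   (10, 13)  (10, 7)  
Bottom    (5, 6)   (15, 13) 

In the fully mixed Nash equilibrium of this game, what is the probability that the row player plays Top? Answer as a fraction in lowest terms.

7/13

Let r be the probability that the row player plays Top. In a completely mixed equilibrium, the column player must be indifferent between Left and Right.
The column player's expected payoff from Left is 13r + 6(1−r); from Right it is 7r + 13(1−r).
Setting these equal: 7r + 6 = −6r + 13, so r = 7/13.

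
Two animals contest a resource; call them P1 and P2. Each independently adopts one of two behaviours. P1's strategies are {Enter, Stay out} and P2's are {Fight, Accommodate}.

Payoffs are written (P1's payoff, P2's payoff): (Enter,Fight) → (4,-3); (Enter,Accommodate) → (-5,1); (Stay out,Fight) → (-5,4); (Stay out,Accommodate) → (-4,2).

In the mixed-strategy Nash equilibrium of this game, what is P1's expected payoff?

-41/10

First find y, the probability P2 plays Fight, from P1's indifference between Enter and Stay out: 4y − 5(1−y) = −5y − 4(1−y), giving y = 1/10.
Since P1 is indifferent in equilibrium, P1's expected payoff equals the payoff from either row against (1/10, 9/10). Using Enter: 4(1/10) − 5(9/10) = -41/10.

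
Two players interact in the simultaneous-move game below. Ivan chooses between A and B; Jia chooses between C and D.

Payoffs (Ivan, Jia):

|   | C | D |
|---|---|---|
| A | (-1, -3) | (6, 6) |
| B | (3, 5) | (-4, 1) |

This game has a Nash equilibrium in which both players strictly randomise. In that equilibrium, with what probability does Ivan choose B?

9/13

Let r be the probability that Ivan plays A. In a completely mixed equilibrium, Jia must be indifferent between C and D.
Jia's expected payoff from C is −3r + 5(1−r); from D it is 6r + (1−r).
Setting these equal: −8r + 5 = 5r + 1, so r = 4/13.
Therefore Ivan plays B with probability 1 − 4/13 = 9/13.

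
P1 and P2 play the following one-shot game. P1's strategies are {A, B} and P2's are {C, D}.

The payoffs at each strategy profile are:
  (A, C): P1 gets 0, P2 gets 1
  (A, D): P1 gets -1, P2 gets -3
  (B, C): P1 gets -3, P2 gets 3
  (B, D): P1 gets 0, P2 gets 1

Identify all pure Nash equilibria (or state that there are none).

(A, C)

(A, C): P1 gets 0 ≥ -3 from B, and P2 gets 1 ≥ -3 from D — Nash equilibrium.
(A, D): P1 prefers B (0 > -1); P2 prefers C (1 > -3) — not an equilibrium.
(B, C): P1 prefers A (0 > -3) — not an equilibrium.
(B, D): P2 prefers C (3 > 1) — not an equilibrium.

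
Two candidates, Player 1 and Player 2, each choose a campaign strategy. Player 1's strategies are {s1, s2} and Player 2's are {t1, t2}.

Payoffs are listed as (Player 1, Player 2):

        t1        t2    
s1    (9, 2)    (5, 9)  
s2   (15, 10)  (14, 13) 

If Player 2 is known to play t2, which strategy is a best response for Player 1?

s2

Against t2, Player 1 earns 5 from s1 and 14 from s2.
So s2 is the best response.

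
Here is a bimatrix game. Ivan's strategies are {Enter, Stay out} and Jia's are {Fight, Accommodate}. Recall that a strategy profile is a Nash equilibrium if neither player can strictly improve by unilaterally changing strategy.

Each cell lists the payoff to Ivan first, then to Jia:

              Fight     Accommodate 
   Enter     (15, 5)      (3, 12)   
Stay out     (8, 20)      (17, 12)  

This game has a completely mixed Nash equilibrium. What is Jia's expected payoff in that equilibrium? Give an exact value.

First find x, the probability Ivan plays Enter, from Jia's indifference between Fight and Accommodate: 5x + 20(1−x) = 12x + 12(1−x), giving x = 8/15.
Since Jia is indifferent in equilibrium, Jia's expected payoff equals the payoff from either column against (8/15, 7/15). Using Fight: 5(8/15) + 20(7/15) = 12.

12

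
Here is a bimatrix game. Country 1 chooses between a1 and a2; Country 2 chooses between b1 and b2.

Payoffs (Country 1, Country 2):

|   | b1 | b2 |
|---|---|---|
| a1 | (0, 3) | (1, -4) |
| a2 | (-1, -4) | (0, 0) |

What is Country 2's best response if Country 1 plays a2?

Against a2, Country 2 earns -4 from b1 and 0 from b2.
So b2 is the best response.

b2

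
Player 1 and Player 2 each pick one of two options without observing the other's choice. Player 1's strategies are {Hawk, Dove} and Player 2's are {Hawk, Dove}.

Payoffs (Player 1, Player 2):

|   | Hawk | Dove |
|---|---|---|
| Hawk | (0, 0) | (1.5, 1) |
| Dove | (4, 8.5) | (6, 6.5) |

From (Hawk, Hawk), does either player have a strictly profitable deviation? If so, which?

Player 1 at (Hawk, Hawk) earns 0; deviating to Dove yields 4 — a strict improvement.
Player 2 earns 0; deviating to Dove yields 1 — a strict improvement.
Both Player 1 and Player 2 have strictly profitable deviations.

Both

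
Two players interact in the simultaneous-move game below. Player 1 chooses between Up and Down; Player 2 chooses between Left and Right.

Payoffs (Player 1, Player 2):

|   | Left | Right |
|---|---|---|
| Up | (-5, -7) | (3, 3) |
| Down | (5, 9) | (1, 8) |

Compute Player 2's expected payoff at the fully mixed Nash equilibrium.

First find x, the probability Player 1 plays Up, from Player 2's indifference between Left and Right: −7x + 9(1−x) = 3x + 8(1−x), giving x = 1/11.
Since Player 2 is indifferent in equilibrium, Player 2's expected payoff equals the payoff from either column against (1/11, 10/11). Using Left: −7(1/11) + 9(10/11) = 83/11.

83/11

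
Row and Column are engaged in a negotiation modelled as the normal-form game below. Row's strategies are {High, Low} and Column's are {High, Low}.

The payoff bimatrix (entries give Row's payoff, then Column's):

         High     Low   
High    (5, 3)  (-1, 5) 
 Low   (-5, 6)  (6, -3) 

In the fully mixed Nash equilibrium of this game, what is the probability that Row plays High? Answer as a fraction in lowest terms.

Let x be the probability that Row plays High. In a completely mixed equilibrium, Column must be indifferent between High and Low.
Column's expected payoff from High is 3x + 6(1−x); from Low it is 5x − 3(1−x).
Setting these equal: −3x + 6 = 8x − 3, so x = 9/11.

9/11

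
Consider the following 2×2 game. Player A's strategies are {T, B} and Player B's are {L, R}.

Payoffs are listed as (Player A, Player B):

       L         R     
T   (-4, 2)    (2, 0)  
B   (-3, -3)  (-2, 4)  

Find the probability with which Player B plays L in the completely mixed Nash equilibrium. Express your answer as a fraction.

Let q be the probability that Player B plays L. In a completely mixed equilibrium, Player A must be indifferent between T and B.
Player A's expected payoff from T is −4q + 2(1−q); from B it is −3q − 2(1−q).
Setting these equal: −6q + 2 = −q − 2, so q = 4/5.

4/5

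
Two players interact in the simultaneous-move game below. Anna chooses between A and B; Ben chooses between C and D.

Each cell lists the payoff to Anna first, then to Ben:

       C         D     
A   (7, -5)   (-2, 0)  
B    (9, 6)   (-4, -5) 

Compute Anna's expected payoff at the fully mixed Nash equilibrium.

First find q, the probability Ben plays C, from Anna's indifference between A and B: 7q − 2(1−q) = 9q − 4(1−q), giving q = 1/2.
Since Anna is indifferent in equilibrium, Anna's expected payoff equals the payoff from either row against (1/2, 1/2). Using A: 7(1/2) − 2(1/2) = 5/2.

5/2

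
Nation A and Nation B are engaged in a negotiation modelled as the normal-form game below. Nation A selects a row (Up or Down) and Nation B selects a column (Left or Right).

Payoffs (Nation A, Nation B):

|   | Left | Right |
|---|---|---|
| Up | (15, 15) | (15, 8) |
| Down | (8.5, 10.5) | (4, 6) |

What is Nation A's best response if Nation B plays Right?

Up

Against Right, Nation A earns 15 from Up and 4 from Down.
So Up is the best response.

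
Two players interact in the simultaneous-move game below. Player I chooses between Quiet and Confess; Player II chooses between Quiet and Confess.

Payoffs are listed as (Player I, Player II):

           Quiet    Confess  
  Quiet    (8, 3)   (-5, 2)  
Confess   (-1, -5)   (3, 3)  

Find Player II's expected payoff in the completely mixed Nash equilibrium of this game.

First find x, the probability Player I plays Quiet, from Player II's indifference between Quiet and Confess: 3x − 5(1−x) = 2x + 3(1−x), giving x = 8/9.
Since Player II is indifferent in equilibrium, Player II's expected payoff equals the payoff from either column against (8/9, 1/9). Using Quiet: 3(8/9) − 5(1/9) = 19/9.

19/9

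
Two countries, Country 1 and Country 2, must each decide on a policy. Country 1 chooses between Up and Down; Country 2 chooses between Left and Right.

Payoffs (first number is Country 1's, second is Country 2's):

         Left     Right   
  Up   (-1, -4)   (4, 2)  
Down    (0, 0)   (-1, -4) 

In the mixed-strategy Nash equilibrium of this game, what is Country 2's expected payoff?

-8/5

First find x, the probability Country 1 plays Up, from Country 2's indifference between Left and Right: −4x = 2x − 4(1−x), giving x = 2/5.
Since Country 2 is indifferent in equilibrium, Country 2's expected payoff equals the payoff from either column against (2/5, 3/5). Using Left: −4(2/5) = -8/5.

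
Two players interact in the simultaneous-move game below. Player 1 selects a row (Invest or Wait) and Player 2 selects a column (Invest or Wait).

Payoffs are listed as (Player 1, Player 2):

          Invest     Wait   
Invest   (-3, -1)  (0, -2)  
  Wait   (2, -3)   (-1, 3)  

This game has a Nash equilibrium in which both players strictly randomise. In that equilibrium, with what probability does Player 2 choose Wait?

5/6

Let q be the probability that Player 2 plays Invest. In a completely mixed equilibrium, Player 1 must be indifferent between Invest and Wait.
Player 1's expected payoff from Invest is −3q; from Wait it is 2q − (1−q).
Setting these equal: −3q = 3q − 1, so q = 1/6.
Therefore Player 2 plays Wait with probability 1 − 1/6 = 5/6.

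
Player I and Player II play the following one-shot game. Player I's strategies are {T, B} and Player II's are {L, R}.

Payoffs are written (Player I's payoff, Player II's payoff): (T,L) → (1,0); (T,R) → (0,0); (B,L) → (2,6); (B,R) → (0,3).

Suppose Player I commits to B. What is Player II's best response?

L

Against B, Player II earns 6 from L and 3 from R.
So L is the best response.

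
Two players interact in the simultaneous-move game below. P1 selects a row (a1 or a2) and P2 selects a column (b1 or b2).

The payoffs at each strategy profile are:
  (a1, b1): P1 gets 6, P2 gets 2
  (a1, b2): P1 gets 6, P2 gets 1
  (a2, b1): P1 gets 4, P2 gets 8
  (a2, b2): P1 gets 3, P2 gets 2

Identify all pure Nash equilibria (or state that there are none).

(a1, b1)

(a1, b1): P1 gets 6 ≥ 4 from a2, and P2 gets 2 ≥ 1 from b2 — Nash equilibrium.
(a1, b2): P2 prefers b1 (2 > 1) — not an equilibrium.
(a2, b1): P1 prefers a1 (6 > 4) — not an equilibrium.
(a2, b2): P1 prefers a1 (6 > 3); P2 prefers b1 (8 > 2) — not an equilibrium.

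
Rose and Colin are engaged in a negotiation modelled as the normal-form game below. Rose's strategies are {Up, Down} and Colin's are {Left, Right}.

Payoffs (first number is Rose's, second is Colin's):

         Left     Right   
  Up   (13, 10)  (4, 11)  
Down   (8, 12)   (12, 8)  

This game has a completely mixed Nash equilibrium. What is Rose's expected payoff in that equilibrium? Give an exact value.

First find y, the probability Colin plays Left, from Rose's indifference between Up and Down: 13y + 4(1−y) = 8y + 12(1−y), giving y = 8/13.
Since Rose is indifferent in equilibrium, Rose's expected payoff equals the payoff from either row against (8/13, 5/13). Using Up: 13(8/13) + 4(5/13) = 124/13.

124/13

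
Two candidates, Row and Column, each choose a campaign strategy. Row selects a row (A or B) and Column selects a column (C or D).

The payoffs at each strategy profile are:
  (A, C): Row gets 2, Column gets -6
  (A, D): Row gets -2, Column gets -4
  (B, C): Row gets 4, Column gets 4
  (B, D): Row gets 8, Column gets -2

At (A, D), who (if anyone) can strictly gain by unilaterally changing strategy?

Row at (A, D) earns -2; deviating to B yields 8 — a strict improvement.
Column earns -4; deviating to C yields -6 — not better.
Only Row has a strictly profitable deviation.

Row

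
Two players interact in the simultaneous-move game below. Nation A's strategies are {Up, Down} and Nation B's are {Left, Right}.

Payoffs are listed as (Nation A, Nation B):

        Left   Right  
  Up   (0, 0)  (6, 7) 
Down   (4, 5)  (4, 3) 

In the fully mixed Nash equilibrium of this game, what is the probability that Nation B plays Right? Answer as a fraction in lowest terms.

2/3

Let q be the probability that Nation B plays Left. In a completely mixed equilibrium, Nation A must be indifferent between Up and Down.
Nation A's expected payoff from Up is 6(1−q); from Down it is 4q + 4(1−q).
Setting these equal: −6q + 6 = 4, so q = 1/3.
Therefore Nation B plays Right with probability 1 − 1/3 = 2/3.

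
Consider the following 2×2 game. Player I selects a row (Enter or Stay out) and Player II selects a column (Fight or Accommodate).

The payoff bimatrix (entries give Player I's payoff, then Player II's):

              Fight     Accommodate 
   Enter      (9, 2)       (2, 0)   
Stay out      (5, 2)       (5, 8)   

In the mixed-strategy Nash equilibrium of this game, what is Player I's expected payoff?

First find q, the probability Player II plays Fight, from Player I's indifference between Enter and Stay out: 9q + 2(1−q) = 5q + 5(1−q), giving q = 3/7.
Since Player I is indifferent in equilibrium, Player I's expected payoff equals the payoff from either row against (3/7, 4/7). Using Enter: 9(3/7) + 2(4/7) = 5.

5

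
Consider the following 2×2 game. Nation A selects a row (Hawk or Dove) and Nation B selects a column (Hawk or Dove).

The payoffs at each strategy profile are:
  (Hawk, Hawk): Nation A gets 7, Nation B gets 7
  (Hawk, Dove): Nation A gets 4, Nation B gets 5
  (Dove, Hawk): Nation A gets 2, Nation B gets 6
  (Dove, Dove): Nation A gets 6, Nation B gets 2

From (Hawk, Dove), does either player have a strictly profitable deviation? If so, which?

Both

Nation A at (Hawk, Dove) earns 4; deviating to Dove yields 6 — a strict improvement.
Nation B earns 5; deviating to Hawk yields 7 — a strict improvement.
Both Nation A and Nation B have strictly profitable deviations.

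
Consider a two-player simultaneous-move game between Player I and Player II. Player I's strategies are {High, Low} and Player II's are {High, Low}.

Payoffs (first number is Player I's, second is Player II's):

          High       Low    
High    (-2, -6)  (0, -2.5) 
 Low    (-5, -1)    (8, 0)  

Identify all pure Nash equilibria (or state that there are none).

(Low, Low)

(High, High): Player II prefers Low (-2.5 > -6) — not an equilibrium.
(High, Low): Player I prefers Low (8 > 0) — not an equilibrium.
(Low, High): Player I prefers High (-2 > -5); Player II prefers Low (0 > -1) — not an equilibrium.
(Low, Low): Player I gets 8 ≥ 0 from High, and Player II gets 0 ≥ -1 from High — Nash equilibrium.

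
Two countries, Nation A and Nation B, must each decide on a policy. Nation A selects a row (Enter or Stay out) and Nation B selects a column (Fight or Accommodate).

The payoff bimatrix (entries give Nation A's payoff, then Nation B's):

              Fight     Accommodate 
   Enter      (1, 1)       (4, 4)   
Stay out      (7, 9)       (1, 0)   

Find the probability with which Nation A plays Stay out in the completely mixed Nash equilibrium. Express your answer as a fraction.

Let p be the probability that Nation A plays Enter. In a completely mixed equilibrium, Nation B must be indifferent between Fight and Accommodate.
Nation B's expected payoff from Fight is p + 9(1−p); from Accommodate it is 4p.
Setting these equal: −8p + 9 = 4p, so p = 3/4.
Therefore Nation A plays Stay out with probability 1 − 3/4 = 1/4.

1/4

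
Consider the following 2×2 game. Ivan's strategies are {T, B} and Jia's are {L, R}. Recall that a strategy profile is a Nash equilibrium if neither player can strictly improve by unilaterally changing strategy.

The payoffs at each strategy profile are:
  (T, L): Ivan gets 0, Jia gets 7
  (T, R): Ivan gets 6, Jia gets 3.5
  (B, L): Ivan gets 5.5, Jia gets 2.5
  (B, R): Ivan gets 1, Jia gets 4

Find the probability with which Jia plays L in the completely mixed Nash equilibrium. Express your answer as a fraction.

10/21

Let c be the probability that Jia plays L. In a completely mixed equilibrium, Ivan must be indifferent between T and B.
Ivan's expected payoff from T is 6(1−c); from B it is 5.5c + (1−c).
Setting these equal: −6c + 6 = 4.5c + 1, so c = 10/21.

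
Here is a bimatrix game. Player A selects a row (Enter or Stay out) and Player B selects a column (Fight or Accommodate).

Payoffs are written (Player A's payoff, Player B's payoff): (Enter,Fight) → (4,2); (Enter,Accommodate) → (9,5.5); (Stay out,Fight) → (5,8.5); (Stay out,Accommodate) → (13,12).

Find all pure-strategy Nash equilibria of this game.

(Enter, Fight): Player A prefers Stay out (5 > 4); Player B prefers Accommodate (5.5 > 2) — not an equilibrium.
(Enter, Accommodate): Player A prefers Stay out (13 > 9) — not an equilibrium.
(Stay out, Fight): Player B prefers Accommodate (12 > 8.5) — not an equilibrium.
(Stay out, Accommodate): Player A gets 13 ≥ 9 from Enter, and Player B gets 12 ≥ 8.5 from Fight — Nash equilibrium.

(Stay out, Accommodate)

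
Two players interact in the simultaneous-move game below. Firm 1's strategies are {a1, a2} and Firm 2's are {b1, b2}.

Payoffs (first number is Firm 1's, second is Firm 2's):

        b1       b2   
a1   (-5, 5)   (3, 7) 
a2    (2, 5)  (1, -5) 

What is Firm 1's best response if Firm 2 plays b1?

Against b1, Firm 1 earns -5 from a1 and 2 from a2.
So a2 is the best response.

a2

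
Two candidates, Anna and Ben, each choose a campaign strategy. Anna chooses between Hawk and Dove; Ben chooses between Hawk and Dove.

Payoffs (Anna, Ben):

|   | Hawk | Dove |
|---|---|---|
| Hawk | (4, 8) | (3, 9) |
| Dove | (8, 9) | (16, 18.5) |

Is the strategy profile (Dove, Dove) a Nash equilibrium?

Yes

At (Dove, Dove), Anna earns 16; switching to Hawk would give 3, so Anna has no profitable deviation.
Ben earns 18.5; switching to Hawk would give 9, so Ben has no profitable deviation.
Neither player can gain by a unilateral deviation, so this profile is a Nash equilibrium.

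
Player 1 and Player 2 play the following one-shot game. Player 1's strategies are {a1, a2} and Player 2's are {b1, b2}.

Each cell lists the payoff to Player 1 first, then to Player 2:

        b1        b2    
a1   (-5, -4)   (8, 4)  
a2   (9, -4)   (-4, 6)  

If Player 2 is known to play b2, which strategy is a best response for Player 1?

Against b2, Player 1 earns 8 from a1 and -4 from a2.
So a1 is the best response.

a1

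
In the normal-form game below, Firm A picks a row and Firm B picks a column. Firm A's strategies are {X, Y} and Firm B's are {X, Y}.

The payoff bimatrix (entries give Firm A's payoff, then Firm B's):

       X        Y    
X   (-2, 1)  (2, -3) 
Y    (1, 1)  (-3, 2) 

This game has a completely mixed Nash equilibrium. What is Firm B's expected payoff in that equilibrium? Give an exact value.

First find x, the probability Firm A plays X, from Firm B's indifference between X and Y: x + (1−x) = −3x + 2(1−x), giving x = 1/5.
Since Firm B is indifferent in equilibrium, Firm B's expected payoff equals the payoff from either column against (1/5, 4/5). Using X: (1/5) + (4/5) = 1.

1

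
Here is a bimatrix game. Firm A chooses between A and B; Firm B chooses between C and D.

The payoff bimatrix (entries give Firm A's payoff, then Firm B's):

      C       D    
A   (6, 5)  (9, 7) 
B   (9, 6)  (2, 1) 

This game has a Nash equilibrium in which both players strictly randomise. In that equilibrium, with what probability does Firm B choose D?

3/10

Let y be the probability that Firm B plays C. In a completely mixed equilibrium, Firm A must be indifferent between A and B.
Firm A's expected payoff from A is 6y + 9(1−y); from B it is 9y + 2(1−y).
Setting these equal: −3y + 9 = 7y + 2, so y = 7/10.
Therefore Firm B plays D with probability 1 − 7/10 = 3/10.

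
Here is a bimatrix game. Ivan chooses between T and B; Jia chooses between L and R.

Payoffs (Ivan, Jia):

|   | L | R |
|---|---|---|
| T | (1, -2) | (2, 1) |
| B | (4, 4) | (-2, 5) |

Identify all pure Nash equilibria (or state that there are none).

(T, R)

(T, L): Ivan prefers B (4 > 1); Jia prefers R (1 > -2) — not an equilibrium.
(T, R): Ivan gets 2 ≥ -2 from B, and Jia gets 1 ≥ -2 from L — Nash equilibrium.
(B, L): Jia prefers R (5 > 4) — not an equilibrium.
(B, R): Ivan prefers T (2 > -2) — not an equilibrium.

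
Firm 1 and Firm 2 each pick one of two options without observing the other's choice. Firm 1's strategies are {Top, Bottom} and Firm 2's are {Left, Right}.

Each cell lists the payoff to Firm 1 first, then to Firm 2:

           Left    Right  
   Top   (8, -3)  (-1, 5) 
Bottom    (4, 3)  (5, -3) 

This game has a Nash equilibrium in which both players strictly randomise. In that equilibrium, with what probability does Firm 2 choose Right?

2/5

Let q be the probability that Firm 2 plays Left. In a completely mixed equilibrium, Firm 1 must be indifferent between Top and Bottom.
Firm 1's expected payoff from Top is 8q − (1−q); from Bottom it is 4q + 5(1−q).
Setting these equal: 9q − 1 = −q + 5, so q = 3/5.
Therefore Firm 2 plays Right with probability 1 − 3/5 = 2/5.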